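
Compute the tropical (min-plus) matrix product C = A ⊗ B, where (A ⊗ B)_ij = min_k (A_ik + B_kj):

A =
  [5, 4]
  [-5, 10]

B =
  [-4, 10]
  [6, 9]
A ⊗ B =
  [1, 13]
  [-9, 5]

Apply the min-plus product entry-by-entry:
  C[0][0] = min over k of (A[0][0] + B[0][0] = 5 + -4 = 1, A[0][1] + B[1][0] = 4 + 6 = 10) = 1 (attained at k = 0)
  C[0][1] = min over k of (A[0][0] + B[0][1] = 5 + 10 = 15, A[0][1] + B[1][1] = 4 + 9 = 13) = 13 (attained at k = 1)
  C[1][0] = min over k of (A[1][0] + B[0][0] = -5 + -4 = -9, A[1][1] + B[1][0] = 10 + 6 = 16) = -9 (attained at k = 0)
  C[1][1] = min over k of (A[1][0] + B[0][1] = -5 + 10 = 5, A[1][1] + B[1][1] = 10 + 9 = 19) = 5 (attained at k = 0)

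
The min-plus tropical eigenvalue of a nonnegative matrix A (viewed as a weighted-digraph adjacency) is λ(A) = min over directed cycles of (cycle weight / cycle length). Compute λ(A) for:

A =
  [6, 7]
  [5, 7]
λ(A) = 6

Enumerate directed cycles and compute their means (weight / length). Sample:
  cycle 0 → 0: weight = 6, length = 1, mean = 6/1 ≈ 6.000
  cycle 1 → 1: weight = 7, length = 1, mean = 7/1 ≈ 7.000
  cycle 0 → 1 → 0: weight = 12, length = 2, mean = 12/2 ≈ 6.000
  cycle 1 → 0 → 1: weight = 12, length = 2, mean = 12/2 ≈ 6.000
Minimum mean = 6.000, attained e.g. along the cycle 0 → 0 with weight 6 and length 1. So λ(A) = 6/1 = 6.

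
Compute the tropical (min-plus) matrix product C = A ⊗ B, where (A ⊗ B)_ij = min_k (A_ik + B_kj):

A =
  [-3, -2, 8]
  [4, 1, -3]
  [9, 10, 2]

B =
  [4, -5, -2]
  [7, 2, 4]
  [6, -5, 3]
A ⊗ B =
  [1, -8, -5]
  [3, -8, 0]
  [8, -3, 5]

Apply the min-plus product entry-by-entry:
  C[0][0] = min over k of (A[0][0] + B[0][0] = -3 + 4 = 1, A[0][1] + B[1][0] = -2 + 7 = 5, A[0][2] + B[2][0] = 8 + 6 = 14) = 1 (attained at k = 0)
  C[0][1] = min over k of (A[0][0] + B[0][1] = -3 + -5 = -8, A[0][1] + B[1][1] = -2 + 2 = 0, A[0][2] + B[2][1] = 8 + -5 = 3) = -8 (attained at k = 0)
  C[0][2] = min over k of (A[0][0] + B[0][2] = -3 + -2 = -5, A[0][1] + B[1][2] = -2 + 4 = 2, A[0][2] + B[2][2] = 8 + 3 = 11) = -5 (attained at k = 0)
  C[1][0] = min over k of (A[1][0] + B[0][0] = 4 + 4 = 8, A[1][1] + B[1][0] = 1 + 7 = 8, A[1][2] + B[2][0] = -3 + 6 = 3) = 3 (attained at k = 2)
  C[1][1] = min over k of (A[1][0] + B[0][1] = 4 + -5 = -1, A[1][1] + B[1][1] = 1 + 2 = 3, A[1][2] + B[2][1] = -3 + -5 = -8) = -8 (attained at k = 2)
  C[1][2] = min over k of (A[1][0] + B[0][2] = 4 + -2 = 2, A[1][1] + B[1][2] = 1 + 4 = 5, A[1][2] + B[2][2] = -3 + 3 = 0) = 0 (attained at k = 2)
  C[2][0] = min over k of (A[2][0] + B[0][0] = 9 + 4 = 13, A[2][1] + B[1][0] = 10 + 7 = 17, A[2][2] + B[2][0] = 2 + 6 = 8) = 8 (attained at k = 2)
  C[2][1] = min over k of (A[2][0] + B[0][1] = 9 + -5 = 4, A[2][1] + B[1][1] = 10 + 2 = 12, A[2][2] + B[2][1] = 2 + -5 = -3) = -3 (attained at k = 2)
  C[2][2] = min over k of (A[2][0] + B[0][2] = 9 + -2 = 7, A[2][1] + B[1][2] = 10 + 4 = 14, A[2][2] + B[2][2] = 2 + 3 = 5) = 5 (attained at k = 2)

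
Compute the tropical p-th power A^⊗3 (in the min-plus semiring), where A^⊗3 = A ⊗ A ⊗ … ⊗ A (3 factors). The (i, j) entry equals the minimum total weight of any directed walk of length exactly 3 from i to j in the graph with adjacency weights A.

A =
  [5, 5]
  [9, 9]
A^⊗3 =
  [15, 15]
  [19, 19]

Each entry (A^⊗3)_ij equals the minimum over all length-3 walks i = v_0 → v_1 → … → v_3 = j of Σ_t A[v_t][v_{t+1}]. For example, for (i, j) = (0, 1) we minimise over 4 possible intermediate vertex sequences; the minimum is 15, attained along the walk 0 → 0 → 0 → 1.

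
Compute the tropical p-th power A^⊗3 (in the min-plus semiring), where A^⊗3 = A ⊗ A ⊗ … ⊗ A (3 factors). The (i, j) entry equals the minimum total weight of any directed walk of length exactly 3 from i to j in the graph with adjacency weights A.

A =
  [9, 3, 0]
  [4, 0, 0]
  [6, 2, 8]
A^⊗3 =
  [6, 2, 2]
  [4, 0, 0]
  [6, 2, 2]

Each entry (A^⊗3)_ij equals the minimum over all length-3 walks i = v_0 → v_1 → … → v_3 = j of Σ_t A[v_t][v_{t+1}]. For example, for (i, j) = (0, 2) we minimise over 9 possible intermediate vertex sequences; the minimum is 2, attained along the walk 0 → 2 → 1 → 2.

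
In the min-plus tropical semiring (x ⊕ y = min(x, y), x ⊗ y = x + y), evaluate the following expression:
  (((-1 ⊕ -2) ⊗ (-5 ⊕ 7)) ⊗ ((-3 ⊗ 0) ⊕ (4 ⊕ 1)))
(((-1 ⊕ -2) ⊗ (-5 ⊕ 7)) ⊗ ((-3 ⊗ 0) ⊕ (4 ⊕ 1))) = -10

Expand innermost to outermost. Recall ⊕ takes the minimum of its arguments and ⊗ takes their sum. Working out the expression (((-1 ⊕ -2) ⊗ (-5 ⊕ 7)) ⊗ ((-3 ⊗ 0) ⊕ (4 ⊕ 1))) gives -10.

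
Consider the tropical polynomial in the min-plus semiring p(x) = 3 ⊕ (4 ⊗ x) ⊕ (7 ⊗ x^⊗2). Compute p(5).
p(5) = 3

A tropical monomial a ⊗ x^⊗i evaluates to a + i · x. Evaluating each term at x = 5:
  Term 0 contributes 3 + 0 · 5 = 3
  Term 1 contributes 4 + 1 · 5 = 9
  Term 2 contributes 7 + 2 · 5 = 17
p(5) = ⊕ of these = min[3, 9, 17] = 3.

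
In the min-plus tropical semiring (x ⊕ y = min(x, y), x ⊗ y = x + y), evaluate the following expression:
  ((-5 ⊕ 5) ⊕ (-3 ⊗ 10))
((-5 ⊕ 5) ⊕ (-3 ⊗ 10)) = -5

Expand innermost to outermost. Recall ⊕ takes the minimum of its arguments and ⊗ takes their sum. Working out the expression ((-5 ⊕ 5) ⊕ (-3 ⊗ 10)) gives -5.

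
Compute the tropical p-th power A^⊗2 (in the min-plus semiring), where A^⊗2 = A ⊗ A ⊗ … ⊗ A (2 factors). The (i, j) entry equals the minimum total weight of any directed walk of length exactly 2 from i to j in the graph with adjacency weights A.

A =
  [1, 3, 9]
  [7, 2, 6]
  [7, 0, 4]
A^⊗2 =
  [2, 4, 9]
  [8, 4, 8]
  [7, 2, 6]

Each entry (A^⊗2)_ij equals the minimum over all length-2 walks i = v_0 → v_1 → … → v_2 = j of Σ_t A[v_t][v_{t+1}]. For example, for (i, j) = (0, 2) we minimise over 3 possible intermediate vertex sequences; the minimum is 9, attained along the walk 0 → 1 → 2.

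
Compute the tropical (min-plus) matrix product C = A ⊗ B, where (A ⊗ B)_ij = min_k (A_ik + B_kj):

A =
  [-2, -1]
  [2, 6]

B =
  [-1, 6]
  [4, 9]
A ⊗ B =
  [-3, 4]
  [1, 8]

Apply the min-plus product entry-by-entry:
  C[0][0] = min over k of (A[0][0] + B[0][0] = -2 + -1 = -3, A[0][1] + B[1][0] = -1 + 4 = 3) = -3 (attained at k = 0)
  C[0][1] = min over k of (A[0][0] + B[0][1] = -2 + 6 = 4, A[0][1] + B[1][1] = -1 + 9 = 8) = 4 (attained at k = 0)
  C[1][0] = min over k of (A[1][0] + B[0][0] = 2 + -1 = 1, A[1][1] + B[1][0] = 6 + 4 = 10) = 1 (attained at k = 0)
  C[1][1] = min over k of (A[1][0] + B[0][1] = 2 + 6 = 8, A[1][1] + B[1][1] = 6 + 9 = 15) = 8 (attained at k = 0)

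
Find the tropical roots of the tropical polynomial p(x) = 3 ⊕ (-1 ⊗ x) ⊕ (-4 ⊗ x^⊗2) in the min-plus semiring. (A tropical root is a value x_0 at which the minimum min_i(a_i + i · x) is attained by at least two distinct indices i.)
Roots: {3, 4}

Each tropical root is a break point of the lower envelope of the lines y = a_i + i · x (there are 3 lines, with slopes 0, 1, ..., 2). Only the lines that attain the minimum somewhere contribute to roots; other lines are dominated. Here the surviving (envelope) indices are i = 2, i = 1, i = 0.
Intersections between consecutive envelope lines give the roots: for adjacent envelope indices i < j the intersection is x = (a_i − a_j) / (j − i). Reading off the sorted break points: {3, 4}.
Verification: at each break x_0, at least two indices attain the minimum of min_i(a_i + i · x_0).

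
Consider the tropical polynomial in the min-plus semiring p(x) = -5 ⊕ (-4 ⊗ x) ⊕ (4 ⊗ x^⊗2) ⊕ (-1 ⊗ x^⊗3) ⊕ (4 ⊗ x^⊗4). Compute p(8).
p(8) = -5

A tropical monomial a ⊗ x^⊗i evaluates to a + i · x. Evaluating each term at x = 8:
  Term 0 contributes -5 + 0 · 8 = -5
  Term 1 contributes -4 + 1 · 8 = 4
  Term 2 contributes 4 + 2 · 8 = 20
  Term 3 contributes -1 + 3 · 8 = 23
  Term 4 contributes 4 + 4 · 8 = 36
p(8) = ⊕ of these = min[-5, 4, 20, 23, 36] = -5.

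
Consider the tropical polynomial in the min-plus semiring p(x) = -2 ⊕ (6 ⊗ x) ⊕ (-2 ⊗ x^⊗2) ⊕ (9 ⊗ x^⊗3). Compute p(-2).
p(-2) = -6

A tropical monomial a ⊗ x^⊗i evaluates to a + i · x. Evaluating each term at x = -2:
  Term 0 contributes -2 + 0 · -2 = -2
  Term 1 contributes 6 + 1 · -2 = 4
  Term 2 contributes -2 + 2 · -2 = -6
  Term 3 contributes 9 + 3 · -2 = 3
p(-2) = ⊕ of these = min[-2, 4, -6, 3] = -6.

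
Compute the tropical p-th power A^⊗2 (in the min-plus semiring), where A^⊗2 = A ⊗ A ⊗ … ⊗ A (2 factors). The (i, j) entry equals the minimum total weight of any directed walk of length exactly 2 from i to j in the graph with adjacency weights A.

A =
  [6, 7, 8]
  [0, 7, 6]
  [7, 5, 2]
A^⊗2 =
  [7, 13, 10]
  [6, 7, 8]
  [5, 7, 4]

Each entry (A^⊗2)_ij equals the minimum over all length-2 walks i = v_0 → v_1 → … → v_2 = j of Σ_t A[v_t][v_{t+1}]. For example, for (i, j) = (0, 2) we minimise over 3 possible intermediate vertex sequences; the minimum is 10, attained along the walk 0 → 2 → 2.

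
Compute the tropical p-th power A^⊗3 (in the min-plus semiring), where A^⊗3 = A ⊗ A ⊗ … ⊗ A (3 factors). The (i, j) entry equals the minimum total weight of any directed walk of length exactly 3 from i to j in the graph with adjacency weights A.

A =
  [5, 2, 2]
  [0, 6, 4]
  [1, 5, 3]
A^⊗3 =
  [6, 4, 4]
  [2, 7, 5]
  [3, 6, 6]

Each entry (A^⊗3)_ij equals the minimum over all length-3 walks i = v_0 → v_1 → … → v_3 = j of Σ_t A[v_t][v_{t+1}]. For example, for (i, j) = (0, 2) we minimise over 9 possible intermediate vertex sequences; the minimum is 4, attained along the walk 0 → 1 → 0 → 2.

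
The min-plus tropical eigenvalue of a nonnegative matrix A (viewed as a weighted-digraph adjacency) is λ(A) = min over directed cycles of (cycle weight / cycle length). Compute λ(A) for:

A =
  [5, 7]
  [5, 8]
λ(A) = 5

Enumerate directed cycles and compute their means (weight / length). Sample:
  cycle 0 → 0: weight = 5, length = 1, mean = 5/1 ≈ 5.000
  cycle 1 → 1: weight = 8, length = 1, mean = 8/1 ≈ 8.000
  cycle 0 → 1 → 0: weight = 12, length = 2, mean = 12/2 ≈ 6.000
  cycle 1 → 0 → 1: weight = 12, length = 2, mean = 12/2 ≈ 6.000
Minimum mean = 5.000, attained e.g. along the cycle 0 → 0 with weight 5 and length 1. So λ(A) = 5/1 = 5.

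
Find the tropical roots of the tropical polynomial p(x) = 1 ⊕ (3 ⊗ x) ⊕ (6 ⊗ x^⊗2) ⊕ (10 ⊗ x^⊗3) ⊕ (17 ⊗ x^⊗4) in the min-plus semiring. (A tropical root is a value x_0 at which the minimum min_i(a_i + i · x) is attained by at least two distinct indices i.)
Roots: {-7, -4, -3, -2}

Each tropical root is a break point of the lower envelope of the lines y = a_i + i · x (there are 5 lines, with slopes 0, 1, ..., 4). Only the lines that attain the minimum somewhere contribute to roots; other lines are dominated. Here the surviving (envelope) indices are i = 4, i = 3, i = 2, i = 1, i = 0.
Intersections between consecutive envelope lines give the roots: for adjacent envelope indices i < j the intersection is x = (a_i − a_j) / (j − i). Reading off the sorted break points: {-7, -4, -3, -2}.
Verification: at each break x_0, at least two indices attain the minimum of min_i(a_i + i · x_0).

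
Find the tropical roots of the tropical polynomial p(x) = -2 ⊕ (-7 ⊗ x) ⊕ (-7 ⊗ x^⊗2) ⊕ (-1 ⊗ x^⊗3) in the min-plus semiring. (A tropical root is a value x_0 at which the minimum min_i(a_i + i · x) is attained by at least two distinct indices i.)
Roots: {-6, 0, 5}

Each tropical root is a break point of the lower envelope of the lines y = a_i + i · x (there are 4 lines, with slopes 0, 1, ..., 3). Only the lines that attain the minimum somewhere contribute to roots; other lines are dominated. Here the surviving (envelope) indices are i = 3, i = 2, i = 1, i = 0.
Intersections between consecutive envelope lines give the roots: for adjacent envelope indices i < j the intersection is x = (a_i − a_j) / (j − i). Reading off the sorted break points: {-6, 0, 5}.
Verification: at each break x_0, at least two indices attain the minimum of min_i(a_i + i · x_0).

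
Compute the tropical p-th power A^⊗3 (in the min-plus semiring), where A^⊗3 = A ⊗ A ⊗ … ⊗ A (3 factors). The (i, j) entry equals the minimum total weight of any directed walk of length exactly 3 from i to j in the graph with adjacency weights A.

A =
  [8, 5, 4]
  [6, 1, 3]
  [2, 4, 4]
A^⊗3 =
  [10, 7, 9]
  [6, 3, 5]
  [8, 6, 8]

Each entry (A^⊗3)_ij equals the minimum over all length-3 walks i = v_0 → v_1 → … → v_3 = j of Σ_t A[v_t][v_{t+1}]. For example, for (i, j) = (0, 2) we minimise over 9 possible intermediate vertex sequences; the minimum is 9, attained along the walk 0 → 1 → 1 → 2.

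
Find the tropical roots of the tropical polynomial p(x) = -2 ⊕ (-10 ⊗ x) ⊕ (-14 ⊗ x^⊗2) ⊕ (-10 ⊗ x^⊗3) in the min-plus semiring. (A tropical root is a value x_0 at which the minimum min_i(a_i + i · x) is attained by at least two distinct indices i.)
Roots: {-4, 4, 8}

Each tropical root is a break point of the lower envelope of the lines y = a_i + i · x (there are 4 lines, with slopes 0, 1, ..., 3). Only the lines that attain the minimum somewhere contribute to roots; other lines are dominated. Here the surviving (envelope) indices are i = 3, i = 2, i = 1, i = 0.
Intersections between consecutive envelope lines give the roots: for adjacent envelope indices i < j the intersection is x = (a_i − a_j) / (j − i). Reading off the sorted break points: {-4, 4, 8}.
Verification: at each break x_0, at least two indices attain the minimum of min_i(a_i + i · x_0).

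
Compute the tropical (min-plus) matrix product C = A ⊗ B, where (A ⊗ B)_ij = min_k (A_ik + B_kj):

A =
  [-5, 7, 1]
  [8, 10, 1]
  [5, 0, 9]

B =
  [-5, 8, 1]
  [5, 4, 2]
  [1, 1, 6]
A ⊗ B =
  [-10, 2, -4]
  [2, 2, 7]
  [0, 4, 2]

Apply the min-plus product entry-by-entry:
  C[0][0] = min over k of (A[0][0] + B[0][0] = -5 + -5 = -10, A[0][1] + B[1][0] = 7 + 5 = 12, A[0][2] + B[2][0] = 1 + 1 = 2) = -10 (attained at k = 0)
  C[0][1] = min over k of (A[0][0] + B[0][1] = -5 + 8 = 3, A[0][1] + B[1][1] = 7 + 4 = 11, A[0][2] + B[2][1] = 1 + 1 = 2) = 2 (attained at k = 2)
  C[0][2] = min over k of (A[0][0] + B[0][2] = -5 + 1 = -4, A[0][1] + B[1][2] = 7 + 2 = 9, A[0][2] + B[2][2] = 1 + 6 = 7) = -4 (attained at k = 0)
  C[1][0] = min over k of (A[1][0] + B[0][0] = 8 + -5 = 3, A[1][1] + B[1][0] = 10 + 5 = 15, A[1][2] + B[2][0] = 1 + 1 = 2) = 2 (attained at k = 2)
  C[1][1] = min over k of (A[1][0] + B[0][1] = 8 + 8 = 16, A[1][1] + B[1][1] = 10 + 4 = 14, A[1][2] + B[2][1] = 1 + 1 = 2) = 2 (attained at k = 2)
  C[1][2] = min over k of (A[1][0] + B[0][2] = 8 + 1 = 9, A[1][1] + B[1][2] = 10 + 2 = 12, A[1][2] + B[2][2] = 1 + 6 = 7) = 7 (attained at k = 2)
  C[2][0] = min over k of (A[2][0] + B[0][0] = 5 + -5 = 0, A[2][1] + B[1][0] = 0 + 5 = 5, A[2][2] + B[2][0] = 9 + 1 = 10) = 0 (attained at k = 0)
  C[2][1] = min over k of (A[2][0] + B[0][1] = 5 + 8 = 13, A[2][1] + B[1][1] = 0 + 4 = 4, A[2][2] + B[2][1] = 9 + 1 = 10) = 4 (attained at k = 1)
  C[2][2] = min over k of (A[2][0] + B[0][2] = 5 + 1 = 6, A[2][1] + B[1][2] = 0 + 2 = 2, A[2][2] + B[2][2] = 9 + 6 = 15) = 2 (attained at k = 1)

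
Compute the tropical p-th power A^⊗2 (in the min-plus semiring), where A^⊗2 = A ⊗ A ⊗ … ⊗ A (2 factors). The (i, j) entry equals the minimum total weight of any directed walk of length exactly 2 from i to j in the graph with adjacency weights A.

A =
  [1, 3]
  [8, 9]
A^⊗2 =
  [2, 4]
  [9, 11]

Each entry (A^⊗2)_ij equals the minimum over all length-2 walks i = v_0 → v_1 → … → v_2 = j of Σ_t A[v_t][v_{t+1}]. For example, for (i, j) = (0, 1) we minimise over 2 possible intermediate vertex sequences; the minimum is 4, attained along the walk 0 → 0 → 1.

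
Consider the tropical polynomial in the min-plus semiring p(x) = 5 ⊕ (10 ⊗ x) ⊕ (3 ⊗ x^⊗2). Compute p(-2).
p(-2) = -1

A tropical monomial a ⊗ x^⊗i evaluates to a + i · x. Evaluating each term at x = -2:
  Term 0 contributes 5 + 0 · -2 = 5
  Term 1 contributes 10 + 1 · -2 = 8
  Term 2 contributes 3 + 2 · -2 = -1
p(-2) = ⊕ of these = min[5, 8, -1] = -1.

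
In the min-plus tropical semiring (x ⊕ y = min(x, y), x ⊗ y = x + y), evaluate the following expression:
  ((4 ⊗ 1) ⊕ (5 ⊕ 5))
((4 ⊗ 1) ⊕ (5 ⊕ 5)) = 5

Expand innermost to outermost. Recall ⊕ takes the minimum of its arguments and ⊗ takes their sum. Working out the expression ((4 ⊗ 1) ⊕ (5 ⊕ 5)) gives 5.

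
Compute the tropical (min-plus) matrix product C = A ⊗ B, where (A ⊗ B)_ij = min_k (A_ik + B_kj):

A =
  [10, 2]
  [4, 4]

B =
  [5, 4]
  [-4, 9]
A ⊗ B =
  [-2, 11]
  [0, 8]

Apply the min-plus product entry-by-entry:
  C[0][0] = min over k of (A[0][0] + B[0][0] = 10 + 5 = 15, A[0][1] + B[1][0] = 2 + -4 = -2) = -2 (attained at k = 1)
  C[0][1] = min over k of (A[0][0] + B[0][1] = 10 + 4 = 14, A[0][1] + B[1][1] = 2 + 9 = 11) = 11 (attained at k = 1)
  C[1][0] = min over k of (A[1][0] + B[0][0] = 4 + 5 = 9, A[1][1] + B[1][0] = 4 + -4 = 0) = 0 (attained at k = 1)
  C[1][1] = min over k of (A[1][0] + B[0][1] = 4 + 4 = 8, A[1][1] + B[1][1] = 4 + 9 = 13) = 8 (attained at k = 0)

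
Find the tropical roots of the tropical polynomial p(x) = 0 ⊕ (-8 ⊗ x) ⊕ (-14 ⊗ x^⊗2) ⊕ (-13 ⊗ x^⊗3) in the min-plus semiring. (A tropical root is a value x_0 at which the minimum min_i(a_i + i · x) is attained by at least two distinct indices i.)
Roots: {-1, 6, 8}

Each tropical root is a break point of the lower envelope of the lines y = a_i + i · x (there are 4 lines, with slopes 0, 1, ..., 3). Only the lines that attain the minimum somewhere contribute to roots; other lines are dominated. Here the surviving (envelope) indices are i = 3, i = 2, i = 1, i = 0.
Intersections between consecutive envelope lines give the roots: for adjacent envelope indices i < j the intersection is x = (a_i − a_j) / (j − i). Reading off the sorted break points: {-1, 6, 8}.
Verification: at each break x_0, at least two indices attain the minimum of min_i(a_i + i · x_0).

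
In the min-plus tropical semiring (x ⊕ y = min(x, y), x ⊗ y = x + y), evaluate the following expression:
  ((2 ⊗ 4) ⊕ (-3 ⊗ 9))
((2 ⊗ 4) ⊕ (-3 ⊗ 9)) = 6

Expand innermost to outermost. Recall ⊕ takes the minimum of its arguments and ⊗ takes their sum. Working out the expression ((2 ⊗ 4) ⊕ (-3 ⊗ 9)) gives 6.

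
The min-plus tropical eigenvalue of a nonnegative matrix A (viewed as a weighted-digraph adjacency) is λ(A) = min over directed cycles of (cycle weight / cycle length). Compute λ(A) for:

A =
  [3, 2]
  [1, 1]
λ(A) = 1

Enumerate directed cycles and compute their means (weight / length). Sample:
  cycle 0 → 0: weight = 3, length = 1, mean = 3/1 ≈ 3.000
  cycle 1 → 1: weight = 1, length = 1, mean = 1/1 ≈ 1.000
  cycle 0 → 1 → 0: weight = 3, length = 2, mean = 3/2 ≈ 1.500
  cycle 1 → 0 → 1: weight = 3, length = 2, mean = 3/2 ≈ 1.500
Minimum mean = 1.000, attained e.g. along the cycle 1 → 1 with weight 1 and length 1. So λ(A) = 1/1 = 1.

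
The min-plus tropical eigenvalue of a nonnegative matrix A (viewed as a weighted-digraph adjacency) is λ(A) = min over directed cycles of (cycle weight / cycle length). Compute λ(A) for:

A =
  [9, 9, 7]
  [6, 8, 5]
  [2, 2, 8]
λ(A) = 7/2

Enumerate directed cycles and compute their means (weight / length). Sample:
  cycle 0 → 0: weight = 9, length = 1, mean = 9/1 ≈ 9.000
  cycle 1 → 1: weight = 8, length = 1, mean = 8/1 ≈ 8.000
  cycle 2 → 2: weight = 8, length = 1, mean = 8/1 ≈ 8.000
  cycle 0 → 1 → 0: weight = 15, length = 2, mean = 15/2 ≈ 7.500
  cycle 0 → 2 → 0: weight = 9, length = 2, mean = 9/2 ≈ 4.500
  cycle 1 → 0 → 1: weight = 15, length = 2, mean = 15/2 ≈ 7.500
Minimum mean = 3.500, attained e.g. along the cycle 1 → 2 → 1 with weight 7 and length 2. So λ(A) = 7/2 = 7/2.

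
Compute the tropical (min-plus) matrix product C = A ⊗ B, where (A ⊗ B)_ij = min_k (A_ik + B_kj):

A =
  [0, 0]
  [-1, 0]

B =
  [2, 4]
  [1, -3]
A ⊗ B =
  [1, -3]
  [1, -3]

Apply the min-plus product entry-by-entry:
  C[0][0] = min over k of (A[0][0] + B[0][0] = 0 + 2 = 2, A[0][1] + B[1][0] = 0 + 1 = 1) = 1 (attained at k = 1)
  C[0][1] = min over k of (A[0][0] + B[0][1] = 0 + 4 = 4, A[0][1] + B[1][1] = 0 + -3 = -3) = -3 (attained at k = 1)
  C[1][0] = min over k of (A[1][0] + B[0][0] = -1 + 2 = 1, A[1][1] + B[1][0] = 0 + 1 = 1) = 1 (attained at k = 0)
  C[1][1] = min over k of (A[1][0] + B[0][1] = -1 + 4 = 3, A[1][1] + B[1][1] = 0 + -3 = -3) = -3 (attained at k = 1)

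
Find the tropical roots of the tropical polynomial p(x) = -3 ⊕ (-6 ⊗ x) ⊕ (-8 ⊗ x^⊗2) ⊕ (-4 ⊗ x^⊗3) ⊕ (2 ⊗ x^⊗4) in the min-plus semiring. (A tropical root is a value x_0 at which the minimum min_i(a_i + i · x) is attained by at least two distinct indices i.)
Roots: {-6, -4, 2, 3}

Each tropical root is a break point of the lower envelope of the lines y = a_i + i · x (there are 5 lines, with slopes 0, 1, ..., 4). Only the lines that attain the minimum somewhere contribute to roots; other lines are dominated. Here the surviving (envelope) indices are i = 4, i = 3, i = 2, i = 1, i = 0.
Intersections between consecutive envelope lines give the roots: for adjacent envelope indices i < j the intersection is x = (a_i − a_j) / (j − i). Reading off the sorted break points: {-6, -4, 2, 3}.
Verification: at each break x_0, at least two indices attain the minimum of min_i(a_i + i · x_0).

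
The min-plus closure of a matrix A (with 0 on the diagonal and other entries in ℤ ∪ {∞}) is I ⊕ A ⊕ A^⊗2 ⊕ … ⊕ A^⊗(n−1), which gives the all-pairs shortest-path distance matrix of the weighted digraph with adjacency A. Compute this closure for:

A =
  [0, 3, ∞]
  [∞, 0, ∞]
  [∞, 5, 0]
Closure =
  [0, 3, ∞]
  [∞, 0, ∞]
  [∞, 5, 0]

This is the Floyd-Warshall all-pairs shortest-path computation. For each intermediate vertex k = 0, 1, …, 2, update dist[i][j] ← min(dist[i][j], dist[i][k] + dist[k][j]). The final matrix gives, for each (i, j), the minimum total weight of any directed path from i to j (possibly empty when i = j).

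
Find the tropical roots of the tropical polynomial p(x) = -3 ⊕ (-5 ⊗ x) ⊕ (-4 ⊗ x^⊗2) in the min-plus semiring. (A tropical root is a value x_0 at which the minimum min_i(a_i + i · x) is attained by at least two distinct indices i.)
Roots: {-1, 2}

Each tropical root is a break point of the lower envelope of the lines y = a_i + i · x (there are 3 lines, with slopes 0, 1, ..., 2). Only the lines that attain the minimum somewhere contribute to roots; other lines are dominated. Here the surviving (envelope) indices are i = 2, i = 1, i = 0.
Intersections between consecutive envelope lines give the roots: for adjacent envelope indices i < j the intersection is x = (a_i − a_j) / (j − i). Reading off the sorted break points: {-1, 2}.
Verification: at each break x_0, at least two indices attain the minimum of min_i(a_i + i · x_0).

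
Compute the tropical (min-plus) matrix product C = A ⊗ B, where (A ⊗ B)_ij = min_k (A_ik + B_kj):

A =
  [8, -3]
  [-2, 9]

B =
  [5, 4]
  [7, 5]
A ⊗ B =
  [4, 2]
  [3, 2]

Apply the min-plus product entry-by-entry:
  C[0][0] = min over k of (A[0][0] + B[0][0] = 8 + 5 = 13, A[0][1] + B[1][0] = -3 + 7 = 4) = 4 (attained at k = 1)
  C[0][1] = min over k of (A[0][0] + B[0][1] = 8 + 4 = 12, A[0][1] + B[1][1] = -3 + 5 = 2) = 2 (attained at k = 1)
  C[1][0] = min over k of (A[1][0] + B[0][0] = -2 + 5 = 3, A[1][1] + B[1][0] = 9 + 7 = 16) = 3 (attained at k = 0)
  C[1][1] = min over k of (A[1][0] + B[0][1] = -2 + 4 = 2, A[1][1] + B[1][1] = 9 + 5 = 14) = 2 (attained at k = 0)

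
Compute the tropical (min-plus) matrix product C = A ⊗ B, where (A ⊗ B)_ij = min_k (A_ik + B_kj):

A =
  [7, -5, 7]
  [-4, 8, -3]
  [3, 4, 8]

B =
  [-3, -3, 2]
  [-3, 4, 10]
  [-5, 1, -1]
A ⊗ B =
  [-8, -1, 5]
  [-8, -7, -4]
  [0, 0, 5]

Apply the min-plus product entry-by-entry:
  C[0][0] = min over k of (A[0][0] + B[0][0] = 7 + -3 = 4, A[0][1] + B[1][0] = -5 + -3 = -8, A[0][2] + B[2][0] = 7 + -5 = 2) = -8 (attained at k = 1)
  C[0][1] = min over k of (A[0][0] + B[0][1] = 7 + -3 = 4, A[0][1] + B[1][1] = -5 + 4 = -1, A[0][2] + B[2][1] = 7 + 1 = 8) = -1 (attained at k = 1)
  C[0][2] = min over k of (A[0][0] + B[0][2] = 7 + 2 = 9, A[0][1] + B[1][2] = -5 + 10 = 5, A[0][2] + B[2][2] = 7 + -1 = 6) = 5 (attained at k = 1)
  C[1][0] = min over k of (A[1][0] + B[0][0] = -4 + -3 = -7, A[1][1] + B[1][0] = 8 + -3 = 5, A[1][2] + B[2][0] = -3 + -5 = -8) = -8 (attained at k = 2)
  C[1][1] = min over k of (A[1][0] + B[0][1] = -4 + -3 = -7, A[1][1] + B[1][1] = 8 + 4 = 12, A[1][2] + B[2][1] = -3 + 1 = -2) = -7 (attained at k = 0)
  C[1][2] = min over k of (A[1][0] + B[0][2] = -4 + 2 = -2, A[1][1] + B[1][2] = 8 + 10 = 18, A[1][2] + B[2][2] = -3 + -1 = -4) = -4 (attained at k = 2)
  C[2][0] = min over k of (A[2][0] + B[0][0] = 3 + -3 = 0, A[2][1] + B[1][0] = 4 + -3 = 1, A[2][2] + B[2][0] = 8 + -5 = 3) = 0 (attained at k = 0)
  C[2][1] = min over k of (A[2][0] + B[0][1] = 3 + -3 = 0, A[2][1] + B[1][1] = 4 + 4 = 8, A[2][2] + B[2][1] = 8 + 1 = 9) = 0 (attained at k = 0)
  C[2][2] = min over k of (A[2][0] + B[0][2] = 3 + 2 = 5, A[2][1] + B[1][2] = 4 + 10 = 14, A[2][2] + B[2][2] = 8 + -1 = 7) = 5 (attained at k = 0)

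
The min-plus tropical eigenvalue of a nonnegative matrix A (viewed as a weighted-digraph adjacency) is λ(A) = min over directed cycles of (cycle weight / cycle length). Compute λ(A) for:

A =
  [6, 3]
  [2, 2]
λ(A) = 2

Enumerate directed cycles and compute their means (weight / length). Sample:
  cycle 0 → 0: weight = 6, length = 1, mean = 6/1 ≈ 6.000
  cycle 1 → 1: weight = 2, length = 1, mean = 2/1 ≈ 2.000
  cycle 0 → 1 → 0: weight = 5, length = 2, mean = 5/2 ≈ 2.500
  cycle 1 → 0 → 1: weight = 5, length = 2, mean = 5/2 ≈ 2.500
Minimum mean = 2.000, attained e.g. along the cycle 1 → 1 with weight 2 and length 1. So λ(A) = 2/1 = 2.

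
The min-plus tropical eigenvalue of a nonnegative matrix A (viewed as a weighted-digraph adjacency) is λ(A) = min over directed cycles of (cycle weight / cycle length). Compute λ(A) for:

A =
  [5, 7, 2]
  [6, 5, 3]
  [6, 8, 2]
λ(A) = 2

Enumerate directed cycles and compute their means (weight / length). Sample:
  cycle 0 → 0: weight = 5, length = 1, mean = 5/1 ≈ 5.000
  cycle 1 → 1: weight = 5, length = 1, mean = 5/1 ≈ 5.000
  cycle 2 → 2: weight = 2, length = 1, mean = 2/1 ≈ 2.000
  cycle 0 → 1 → 0: weight = 13, length = 2, mean = 13/2 ≈ 6.500
  cycle 0 → 2 → 0: weight = 8, length = 2, mean = 8/2 ≈ 4.000
  cycle 1 → 0 → 1: weight = 13, length = 2, mean = 13/2 ≈ 6.500
Minimum mean = 2.000, attained e.g. along the cycle 2 → 2 with weight 2 and length 1. So λ(A) = 2/1 = 2.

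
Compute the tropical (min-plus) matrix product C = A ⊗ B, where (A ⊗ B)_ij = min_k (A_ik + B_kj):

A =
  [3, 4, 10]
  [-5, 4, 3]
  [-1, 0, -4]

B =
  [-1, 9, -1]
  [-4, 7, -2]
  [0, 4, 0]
A ⊗ B =
  [0, 11, 2]
  [-6, 4, -6]
  [-4, 0, -4]

Apply the min-plus product entry-by-entry:
  C[0][0] = min over k of (A[0][0] + B[0][0] = 3 + -1 = 2, A[0][1] + B[1][0] = 4 + -4 = 0, A[0][2] + B[2][0] = 10 + 0 = 10) = 0 (attained at k = 1)
  C[0][1] = min over k of (A[0][0] + B[0][1] = 3 + 9 = 12, A[0][1] + B[1][1] = 4 + 7 = 11, A[0][2] + B[2][1] = 10 + 4 = 14) = 11 (attained at k = 1)
  C[0][2] = min over k of (A[0][0] + B[0][2] = 3 + -1 = 2, A[0][1] + B[1][2] = 4 + -2 = 2, A[0][2] + B[2][2] = 10 + 0 = 10) = 2 (attained at k = 0)
  C[1][0] = min over k of (A[1][0] + B[0][0] = -5 + -1 = -6, A[1][1] + B[1][0] = 4 + -4 = 0, A[1][2] + B[2][0] = 3 + 0 = 3) = -6 (attained at k = 0)
  C[1][1] = min over k of (A[1][0] + B[0][1] = -5 + 9 = 4, A[1][1] + B[1][1] = 4 + 7 = 11, A[1][2] + B[2][1] = 3 + 4 = 7) = 4 (attained at k = 0)
  C[1][2] = min over k of (A[1][0] + B[0][2] = -5 + -1 = -6, A[1][1] + B[1][2] = 4 + -2 = 2, A[1][2] + B[2][2] = 3 + 0 = 3) = -6 (attained at k = 0)
  C[2][0] = min over k of (A[2][0] + B[0][0] = -1 + -1 = -2, A[2][1] + B[1][0] = 0 + -4 = -4, A[2][2] + B[2][0] = -4 + 0 = -4) = -4 (attained at k = 1)
  C[2][1] = min over k of (A[2][0] + B[0][1] = -1 + 9 = 8, A[2][1] + B[1][1] = 0 + 7 = 7, A[2][2] + B[2][1] = -4 + 4 = 0) = 0 (attained at k = 2)
  C[2][2] = min over k of (A[2][0] + B[0][2] = -1 + -1 = -2, A[2][1] + B[1][2] = 0 + -2 = -2, A[2][2] + B[2][2] = -4 + 0 = -4) = -4 (attained at k = 2)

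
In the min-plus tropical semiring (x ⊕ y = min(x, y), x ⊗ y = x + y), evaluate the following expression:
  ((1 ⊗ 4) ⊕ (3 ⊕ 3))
((1 ⊗ 4) ⊕ (3 ⊕ 3)) = 3

Expand innermost to outermost. Recall ⊕ takes the minimum of its arguments and ⊗ takes their sum. Working out the expression ((1 ⊗ 4) ⊕ (3 ⊕ 3)) gives 3.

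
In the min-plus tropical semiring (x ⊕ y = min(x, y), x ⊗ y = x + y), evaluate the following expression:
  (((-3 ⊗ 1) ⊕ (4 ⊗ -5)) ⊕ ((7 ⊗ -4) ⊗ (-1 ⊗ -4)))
(((-3 ⊗ 1) ⊕ (4 ⊗ -5)) ⊕ ((7 ⊗ -4) ⊗ (-1 ⊗ -4))) = -2

Expand innermost to outermost. Recall ⊕ takes the minimum of its arguments and ⊗ takes their sum. Working out the expression (((-3 ⊗ 1) ⊕ (4 ⊗ -5)) ⊕ ((7 ⊗ -4) ⊗ (-1 ⊗ -4))) gives -2.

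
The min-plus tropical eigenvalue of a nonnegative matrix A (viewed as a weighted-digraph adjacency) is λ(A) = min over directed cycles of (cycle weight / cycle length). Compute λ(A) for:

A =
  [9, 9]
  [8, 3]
λ(A) = 3

Enumerate directed cycles and compute their means (weight / length). Sample:
  cycle 0 → 0: weight = 9, length = 1, mean = 9/1 ≈ 9.000
  cycle 1 → 1: weight = 3, length = 1, mean = 3/1 ≈ 3.000
  cycle 0 → 1 → 0: weight = 17, length = 2, mean = 17/2 ≈ 8.500
  cycle 1 → 0 → 1: weight = 17, length = 2, mean = 17/2 ≈ 8.500
Minimum mean = 3.000, attained e.g. along the cycle 1 → 1 with weight 3 and length 1. So λ(A) = 3/1 = 3.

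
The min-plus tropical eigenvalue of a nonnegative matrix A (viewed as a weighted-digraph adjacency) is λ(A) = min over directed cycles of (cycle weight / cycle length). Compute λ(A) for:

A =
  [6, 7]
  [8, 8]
λ(A) = 6

Enumerate directed cycles and compute their means (weight / length). Sample:
  cycle 0 → 0: weight = 6, length = 1, mean = 6/1 ≈ 6.000
  cycle 1 → 1: weight = 8, length = 1, mean = 8/1 ≈ 8.000
  cycle 0 → 1 → 0: weight = 15, length = 2, mean = 15/2 ≈ 7.500
  cycle 1 → 0 → 1: weight = 15, length = 2, mean = 15/2 ≈ 7.500
Minimum mean = 6.000, attained e.g. along the cycle 0 → 0 with weight 6 and length 1. So λ(A) = 6/1 = 6.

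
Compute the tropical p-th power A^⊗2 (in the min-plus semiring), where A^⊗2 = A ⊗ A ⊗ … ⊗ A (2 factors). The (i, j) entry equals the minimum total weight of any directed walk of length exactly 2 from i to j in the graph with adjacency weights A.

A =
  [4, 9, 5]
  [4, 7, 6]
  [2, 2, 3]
A^⊗2 =
  [7, 7, 8]
  [8, 8, 9]
  [5, 5, 6]

Each entry (A^⊗2)_ij equals the minimum over all length-2 walks i = v_0 → v_1 → … → v_2 = j of Σ_t A[v_t][v_{t+1}]. For example, for (i, j) = (0, 2) we minimise over 3 possible intermediate vertex sequences; the minimum is 8, attained along the walk 0 → 2 → 2.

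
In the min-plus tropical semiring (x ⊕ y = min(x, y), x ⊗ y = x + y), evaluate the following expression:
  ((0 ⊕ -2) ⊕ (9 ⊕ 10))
((0 ⊕ -2) ⊕ (9 ⊕ 10)) = -2

Expand innermost to outermost. Recall ⊕ takes the minimum of its arguments and ⊗ takes their sum. Working out the expression ((0 ⊕ -2) ⊕ (9 ⊕ 10)) gives -2.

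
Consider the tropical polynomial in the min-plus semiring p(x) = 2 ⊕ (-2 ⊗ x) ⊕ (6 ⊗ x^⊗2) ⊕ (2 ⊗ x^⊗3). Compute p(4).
p(4) = 2

A tropical monomial a ⊗ x^⊗i evaluates to a + i · x. Evaluating each term at x = 4:
  Term 0 contributes 2 + 0 · 4 = 2
  Term 1 contributes -2 + 1 · 4 = 2
  Term 2 contributes 6 + 2 · 4 = 14
  Term 3 contributes 2 + 3 · 4 = 14
p(4) = ⊕ of these = min[2, 2, 14, 14] = 2.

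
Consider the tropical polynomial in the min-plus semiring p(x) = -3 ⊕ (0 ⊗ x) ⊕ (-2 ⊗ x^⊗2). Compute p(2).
p(2) = -3

A tropical monomial a ⊗ x^⊗i evaluates to a + i · x. Evaluating each term at x = 2:
  Term 0 contributes -3 + 0 · 2 = -3
  Term 1 contributes 0 + 1 · 2 = 2
  Term 2 contributes -2 + 2 · 2 = 2
p(2) = ⊕ of these = min[-3, 2, 2] = -3.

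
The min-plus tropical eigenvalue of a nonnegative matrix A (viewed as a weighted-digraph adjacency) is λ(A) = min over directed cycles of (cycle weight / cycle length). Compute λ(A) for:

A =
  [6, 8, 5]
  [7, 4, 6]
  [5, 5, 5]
λ(A) = 4

Enumerate directed cycles and compute their means (weight / length). Sample:
  cycle 0 → 0: weight = 6, length = 1, mean = 6/1 ≈ 6.000
  cycle 1 → 1: weight = 4, length = 1, mean = 4/1 ≈ 4.000
  cycle 2 → 2: weight = 5, length = 1, mean = 5/1 ≈ 5.000
  cycle 0 → 1 → 0: weight = 15, length = 2, mean = 15/2 ≈ 7.500
  cycle 0 → 2 → 0: weight = 10, length = 2, mean = 10/2 ≈ 5.000
  cycle 1 → 0 → 1: weight = 15, length = 2, mean = 15/2 ≈ 7.500
Minimum mean = 4.000, attained e.g. along the cycle 1 → 1 with weight 4 and length 1. So λ(A) = 4/1 = 4.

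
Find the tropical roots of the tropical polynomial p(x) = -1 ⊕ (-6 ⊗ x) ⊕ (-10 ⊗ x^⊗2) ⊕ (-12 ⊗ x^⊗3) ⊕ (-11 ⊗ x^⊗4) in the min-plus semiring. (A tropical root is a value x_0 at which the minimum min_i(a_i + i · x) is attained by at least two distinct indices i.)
Roots: {-1, 2, 4, 5}

Each tropical root is a break point of the lower envelope of the lines y = a_i + i · x (there are 5 lines, with slopes 0, 1, ..., 4). Only the lines that attain the minimum somewhere contribute to roots; other lines are dominated. Here the surviving (envelope) indices are i = 4, i = 3, i = 2, i = 1, i = 0.
Intersections between consecutive envelope lines give the roots: for adjacent envelope indices i < j the intersection is x = (a_i − a_j) / (j − i). Reading off the sorted break points: {-1, 2, 4, 5}.
Verification: at each break x_0, at least two indices attain the minimum of min_i(a_i + i · x_0).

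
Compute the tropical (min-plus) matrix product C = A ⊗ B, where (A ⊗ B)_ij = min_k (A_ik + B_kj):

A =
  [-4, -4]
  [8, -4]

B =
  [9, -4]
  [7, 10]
A ⊗ B =
  [3, -8]
  [3, 4]

Apply the min-plus product entry-by-entry:
  C[0][0] = min over k of (A[0][0] + B[0][0] = -4 + 9 = 5, A[0][1] + B[1][0] = -4 + 7 = 3) = 3 (attained at k = 1)
  C[0][1] = min over k of (A[0][0] + B[0][1] = -4 + -4 = -8, A[0][1] + B[1][1] = -4 + 10 = 6) = -8 (attained at k = 0)
  C[1][0] = min over k of (A[1][0] + B[0][0] = 8 + 9 = 17, A[1][1] + B[1][0] = -4 + 7 = 3) = 3 (attained at k = 1)
  C[1][1] = min over k of (A[1][0] + B[0][1] = 8 + -4 = 4, A[1][1] + B[1][1] = -4 + 10 = 6) = 4 (attained at k = 0)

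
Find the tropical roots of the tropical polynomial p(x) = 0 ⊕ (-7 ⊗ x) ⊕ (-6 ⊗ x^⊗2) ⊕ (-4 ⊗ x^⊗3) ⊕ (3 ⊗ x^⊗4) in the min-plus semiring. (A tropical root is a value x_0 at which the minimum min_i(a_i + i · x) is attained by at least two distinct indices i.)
Roots: {-7, -2, -1, 7}

Each tropical root is a break point of the lower envelope of the lines y = a_i + i · x (there are 5 lines, with slopes 0, 1, ..., 4). Only the lines that attain the minimum somewhere contribute to roots; other lines are dominated. Here the surviving (envelope) indices are i = 4, i = 3, i = 2, i = 1, i = 0.
Intersections between consecutive envelope lines give the roots: for adjacent envelope indices i < j the intersection is x = (a_i − a_j) / (j − i). Reading off the sorted break points: {-7, -2, -1, 7}.
Verification: at each break x_0, at least two indices attain the minimum of min_i(a_i + i · x_0).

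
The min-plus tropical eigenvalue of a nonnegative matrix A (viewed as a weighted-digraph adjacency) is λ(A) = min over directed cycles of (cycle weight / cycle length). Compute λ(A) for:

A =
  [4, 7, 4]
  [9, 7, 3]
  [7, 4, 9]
λ(A) = 7/2

Enumerate directed cycles and compute their means (weight / length). Sample:
  cycle 0 → 0: weight = 4, length = 1, mean = 4/1 ≈ 4.000
  cycle 1 → 1: weight = 7, length = 1, mean = 7/1 ≈ 7.000
  cycle 2 → 2: weight = 9, length = 1, mean = 9/1 ≈ 9.000
  cycle 0 → 1 → 0: weight = 16, length = 2, mean = 16/2 ≈ 8.000
  cycle 0 → 2 → 0: weight = 11, length = 2, mean = 11/2 ≈ 5.500
  cycle 1 → 0 → 1: weight = 16, length = 2, mean = 16/2 ≈ 8.000
Minimum mean = 3.500, attained e.g. along the cycle 1 → 2 → 1 with weight 7 and length 2. So λ(A) = 7/2 = 7/2.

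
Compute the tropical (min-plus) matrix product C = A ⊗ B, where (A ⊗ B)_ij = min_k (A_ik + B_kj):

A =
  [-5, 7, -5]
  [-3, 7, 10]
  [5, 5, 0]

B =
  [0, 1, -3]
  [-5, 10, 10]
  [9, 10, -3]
A ⊗ B =
  [-5, -4, -8]
  [-3, -2, -6]
  [0, 6, -3]

Apply the min-plus product entry-by-entry:
  C[0][0] = min over k of (A[0][0] + B[0][0] = -5 + 0 = -5, A[0][1] + B[1][0] = 7 + -5 = 2, A[0][2] + B[2][0] = -5 + 9 = 4) = -5 (attained at k = 0)
  C[0][1] = min over k of (A[0][0] + B[0][1] = -5 + 1 = -4, A[0][1] + B[1][1] = 7 + 10 = 17, A[0][2] + B[2][1] = -5 + 10 = 5) = -4 (attained at k = 0)
  C[0][2] = min over k of (A[0][0] + B[0][2] = -5 + -3 = -8, A[0][1] + B[1][2] = 7 + 10 = 17, A[0][2] + B[2][2] = -5 + -3 = -8) = -8 (attained at k = 0)
  C[1][0] = min over k of (A[1][0] + B[0][0] = -3 + 0 = -3, A[1][1] + B[1][0] = 7 + -5 = 2, A[1][2] + B[2][0] = 10 + 9 = 19) = -3 (attained at k = 0)
  C[1][1] = min over k of (A[1][0] + B[0][1] = -3 + 1 = -2, A[1][1] + B[1][1] = 7 + 10 = 17, A[1][2] + B[2][1] = 10 + 10 = 20) = -2 (attained at k = 0)
  C[1][2] = min over k of (A[1][0] + B[0][2] = -3 + -3 = -6, A[1][1] + B[1][2] = 7 + 10 = 17, A[1][2] + B[2][2] = 10 + -3 = 7) = -6 (attained at k = 0)
  C[2][0] = min over k of (A[2][0] + B[0][0] = 5 + 0 = 5, A[2][1] + B[1][0] = 5 + -5 = 0, A[2][2] + B[2][0] = 0 + 9 = 9) = 0 (attained at k = 1)
  C[2][1] = min over k of (A[2][0] + B[0][1] = 5 + 1 = 6, A[2][1] + B[1][1] = 5 + 10 = 15, A[2][2] + B[2][1] = 0 + 10 = 10) = 6 (attained at k = 0)
  C[2][2] = min over k of (A[2][0] + B[0][2] = 5 + -3 = 2, A[2][1] + B[1][2] = 5 + 10 = 15, A[2][2] + B[2][2] = 0 + -3 = -3) = -3 (attained at k = 2)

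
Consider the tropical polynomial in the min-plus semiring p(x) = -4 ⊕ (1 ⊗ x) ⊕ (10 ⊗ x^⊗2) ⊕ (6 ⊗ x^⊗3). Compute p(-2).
p(-2) = -4

A tropical monomial a ⊗ x^⊗i evaluates to a + i · x. Evaluating each term at x = -2:
  Term 0 contributes -4 + 0 · -2 = -4
  Term 1 contributes 1 + 1 · -2 = -1
  Term 2 contributes 10 + 2 · -2 = 6
  Term 3 contributes 6 + 3 · -2 = 0
p(-2) = ⊕ of these = min[-4, -1, 6, 0] = -4.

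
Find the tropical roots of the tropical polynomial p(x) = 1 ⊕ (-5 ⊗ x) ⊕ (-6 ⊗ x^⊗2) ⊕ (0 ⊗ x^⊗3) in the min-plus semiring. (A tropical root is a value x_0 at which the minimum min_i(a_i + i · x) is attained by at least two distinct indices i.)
Roots: {-6, 1, 6}

Each tropical root is a break point of the lower envelope of the lines y = a_i + i · x (there are 4 lines, with slopes 0, 1, ..., 3). Only the lines that attain the minimum somewhere contribute to roots; other lines are dominated. Here the surviving (envelope) indices are i = 3, i = 2, i = 1, i = 0.
Intersections between consecutive envelope lines give the roots: for adjacent envelope indices i < j the intersection is x = (a_i − a_j) / (j − i). Reading off the sorted break points: {-6, 1, 6}.
Verification: at each break x_0, at least two indices attain the minimum of min_i(a_i + i · x_0).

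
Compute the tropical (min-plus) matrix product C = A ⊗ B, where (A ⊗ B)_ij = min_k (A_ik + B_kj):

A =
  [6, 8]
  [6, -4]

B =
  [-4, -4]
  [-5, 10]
A ⊗ B =
  [2, 2]
  [-9, 2]

Apply the min-plus product entry-by-entry:
  C[0][0] = min over k of (A[0][0] + B[0][0] = 6 + -4 = 2, A[0][1] + B[1][0] = 8 + -5 = 3) = 2 (attained at k = 0)
  C[0][1] = min over k of (A[0][0] + B[0][1] = 6 + -4 = 2, A[0][1] + B[1][1] = 8 + 10 = 18) = 2 (attained at k = 0)
  C[1][0] = min over k of (A[1][0] + B[0][0] = 6 + -4 = 2, A[1][1] + B[1][0] = -4 + -5 = -9) = -9 (attained at k = 1)
  C[1][1] = min over k of (A[1][0] + B[0][1] = 6 + -4 = 2, A[1][1] + B[1][1] = -4 + 10 = 6) = 2 (attained at k = 0)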